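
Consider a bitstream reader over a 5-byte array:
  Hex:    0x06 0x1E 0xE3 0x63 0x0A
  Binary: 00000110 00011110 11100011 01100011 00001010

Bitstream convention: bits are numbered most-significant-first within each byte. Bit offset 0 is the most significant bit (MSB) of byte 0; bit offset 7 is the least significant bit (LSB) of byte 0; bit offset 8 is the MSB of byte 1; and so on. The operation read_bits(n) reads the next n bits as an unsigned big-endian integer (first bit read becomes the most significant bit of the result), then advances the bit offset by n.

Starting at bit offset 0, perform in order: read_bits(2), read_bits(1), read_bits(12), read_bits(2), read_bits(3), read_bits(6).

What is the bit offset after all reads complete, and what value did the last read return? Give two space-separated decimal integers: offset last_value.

Read 1: bits[0:2] width=2 -> value=0 (bin 00); offset now 2 = byte 0 bit 2; 38 bits remain
Read 2: bits[2:3] width=1 -> value=0 (bin 0); offset now 3 = byte 0 bit 3; 37 bits remain
Read 3: bits[3:15] width=12 -> value=783 (bin 001100001111); offset now 15 = byte 1 bit 7; 25 bits remain
Read 4: bits[15:17] width=2 -> value=1 (bin 01); offset now 17 = byte 2 bit 1; 23 bits remain
Read 5: bits[17:20] width=3 -> value=6 (bin 110); offset now 20 = byte 2 bit 4; 20 bits remain
Read 6: bits[20:26] width=6 -> value=13 (bin 001101); offset now 26 = byte 3 bit 2; 14 bits remain

Answer: 26 13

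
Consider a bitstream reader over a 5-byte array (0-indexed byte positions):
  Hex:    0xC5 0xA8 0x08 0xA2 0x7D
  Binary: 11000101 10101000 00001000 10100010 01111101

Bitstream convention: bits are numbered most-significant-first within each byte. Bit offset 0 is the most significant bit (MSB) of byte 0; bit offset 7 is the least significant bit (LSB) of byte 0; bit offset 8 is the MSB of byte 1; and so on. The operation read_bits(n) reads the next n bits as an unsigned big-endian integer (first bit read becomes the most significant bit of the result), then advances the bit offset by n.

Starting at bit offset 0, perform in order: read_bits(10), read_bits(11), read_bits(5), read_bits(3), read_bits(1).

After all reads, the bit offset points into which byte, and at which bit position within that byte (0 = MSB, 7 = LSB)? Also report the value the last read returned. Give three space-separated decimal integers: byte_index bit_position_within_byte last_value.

Read 1: bits[0:10] width=10 -> value=790 (bin 1100010110); offset now 10 = byte 1 bit 2; 30 bits remain
Read 2: bits[10:21] width=11 -> value=1281 (bin 10100000001); offset now 21 = byte 2 bit 5; 19 bits remain
Read 3: bits[21:26] width=5 -> value=2 (bin 00010); offset now 26 = byte 3 bit 2; 14 bits remain
Read 4: bits[26:29] width=3 -> value=4 (bin 100); offset now 29 = byte 3 bit 5; 11 bits remain
Read 5: bits[29:30] width=1 -> value=0 (bin 0); offset now 30 = byte 3 bit 6; 10 bits remain

Answer: 3 6 0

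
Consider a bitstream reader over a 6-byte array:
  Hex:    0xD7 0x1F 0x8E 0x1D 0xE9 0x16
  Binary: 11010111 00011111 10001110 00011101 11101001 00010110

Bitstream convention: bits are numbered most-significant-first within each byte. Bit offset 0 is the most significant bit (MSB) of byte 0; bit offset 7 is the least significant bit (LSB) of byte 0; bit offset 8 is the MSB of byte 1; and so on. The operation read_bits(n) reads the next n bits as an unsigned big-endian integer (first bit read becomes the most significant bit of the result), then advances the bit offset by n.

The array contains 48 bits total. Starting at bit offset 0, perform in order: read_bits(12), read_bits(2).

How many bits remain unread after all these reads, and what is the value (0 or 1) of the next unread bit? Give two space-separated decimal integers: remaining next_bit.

Answer: 34 1

Derivation:
Read 1: bits[0:12] width=12 -> value=3441 (bin 110101110001); offset now 12 = byte 1 bit 4; 36 bits remain
Read 2: bits[12:14] width=2 -> value=3 (bin 11); offset now 14 = byte 1 bit 6; 34 bits remain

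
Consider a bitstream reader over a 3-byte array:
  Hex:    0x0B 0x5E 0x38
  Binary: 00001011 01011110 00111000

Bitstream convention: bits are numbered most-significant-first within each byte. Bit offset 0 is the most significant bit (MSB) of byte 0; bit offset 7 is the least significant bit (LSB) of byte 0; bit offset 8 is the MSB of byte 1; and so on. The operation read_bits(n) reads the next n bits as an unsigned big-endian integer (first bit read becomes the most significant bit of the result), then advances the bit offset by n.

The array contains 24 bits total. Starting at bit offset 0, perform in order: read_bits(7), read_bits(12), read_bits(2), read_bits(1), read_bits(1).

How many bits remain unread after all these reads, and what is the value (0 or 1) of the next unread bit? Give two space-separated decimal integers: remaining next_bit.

Read 1: bits[0:7] width=7 -> value=5 (bin 0000101); offset now 7 = byte 0 bit 7; 17 bits remain
Read 2: bits[7:19] width=12 -> value=2801 (bin 101011110001); offset now 19 = byte 2 bit 3; 5 bits remain
Read 3: bits[19:21] width=2 -> value=3 (bin 11); offset now 21 = byte 2 bit 5; 3 bits remain
Read 4: bits[21:22] width=1 -> value=0 (bin 0); offset now 22 = byte 2 bit 6; 2 bits remain
Read 5: bits[22:23] width=1 -> value=0 (bin 0); offset now 23 = byte 2 bit 7; 1 bits remain

Answer: 1 0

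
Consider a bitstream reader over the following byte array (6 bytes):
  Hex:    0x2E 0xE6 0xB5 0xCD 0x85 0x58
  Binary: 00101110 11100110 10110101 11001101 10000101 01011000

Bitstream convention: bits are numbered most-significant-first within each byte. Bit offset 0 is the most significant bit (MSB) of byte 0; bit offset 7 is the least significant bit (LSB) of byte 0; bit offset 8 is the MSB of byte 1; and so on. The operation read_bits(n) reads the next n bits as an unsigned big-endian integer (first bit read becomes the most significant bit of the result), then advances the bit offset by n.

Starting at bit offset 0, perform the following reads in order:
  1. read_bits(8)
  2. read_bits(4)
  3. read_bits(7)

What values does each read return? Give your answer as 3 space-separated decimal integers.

Read 1: bits[0:8] width=8 -> value=46 (bin 00101110); offset now 8 = byte 1 bit 0; 40 bits remain
Read 2: bits[8:12] width=4 -> value=14 (bin 1110); offset now 12 = byte 1 bit 4; 36 bits remain
Read 3: bits[12:19] width=7 -> value=53 (bin 0110101); offset now 19 = byte 2 bit 3; 29 bits remain

Answer: 46 14 53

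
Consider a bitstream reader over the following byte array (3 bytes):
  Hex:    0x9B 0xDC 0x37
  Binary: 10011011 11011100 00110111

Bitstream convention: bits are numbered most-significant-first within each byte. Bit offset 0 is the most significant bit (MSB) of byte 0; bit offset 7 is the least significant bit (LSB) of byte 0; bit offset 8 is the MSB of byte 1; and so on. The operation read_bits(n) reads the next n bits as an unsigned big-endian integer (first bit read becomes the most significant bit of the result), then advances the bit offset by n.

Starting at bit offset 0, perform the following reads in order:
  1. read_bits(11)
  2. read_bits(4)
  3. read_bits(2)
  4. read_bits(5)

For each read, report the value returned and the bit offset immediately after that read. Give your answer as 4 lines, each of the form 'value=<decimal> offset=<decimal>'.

Answer: value=1246 offset=11
value=14 offset=15
value=0 offset=17
value=13 offset=22

Derivation:
Read 1: bits[0:11] width=11 -> value=1246 (bin 10011011110); offset now 11 = byte 1 bit 3; 13 bits remain
Read 2: bits[11:15] width=4 -> value=14 (bin 1110); offset now 15 = byte 1 bit 7; 9 bits remain
Read 3: bits[15:17] width=2 -> value=0 (bin 00); offset now 17 = byte 2 bit 1; 7 bits remain
Read 4: bits[17:22] width=5 -> value=13 (bin 01101); offset now 22 = byte 2 bit 6; 2 bits remain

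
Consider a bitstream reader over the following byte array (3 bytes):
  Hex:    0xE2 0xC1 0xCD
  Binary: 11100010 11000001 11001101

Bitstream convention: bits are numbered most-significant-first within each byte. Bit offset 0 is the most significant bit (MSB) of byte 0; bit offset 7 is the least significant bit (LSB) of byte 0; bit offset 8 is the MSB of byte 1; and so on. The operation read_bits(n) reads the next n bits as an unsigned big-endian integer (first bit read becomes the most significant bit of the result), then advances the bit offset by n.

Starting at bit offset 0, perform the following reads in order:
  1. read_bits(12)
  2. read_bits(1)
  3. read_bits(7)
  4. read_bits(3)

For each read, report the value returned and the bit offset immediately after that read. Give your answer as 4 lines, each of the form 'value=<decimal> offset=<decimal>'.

Read 1: bits[0:12] width=12 -> value=3628 (bin 111000101100); offset now 12 = byte 1 bit 4; 12 bits remain
Read 2: bits[12:13] width=1 -> value=0 (bin 0); offset now 13 = byte 1 bit 5; 11 bits remain
Read 3: bits[13:20] width=7 -> value=28 (bin 0011100); offset now 20 = byte 2 bit 4; 4 bits remain
Read 4: bits[20:23] width=3 -> value=6 (bin 110); offset now 23 = byte 2 bit 7; 1 bits remain

Answer: value=3628 offset=12
value=0 offset=13
value=28 offset=20
value=6 offset=23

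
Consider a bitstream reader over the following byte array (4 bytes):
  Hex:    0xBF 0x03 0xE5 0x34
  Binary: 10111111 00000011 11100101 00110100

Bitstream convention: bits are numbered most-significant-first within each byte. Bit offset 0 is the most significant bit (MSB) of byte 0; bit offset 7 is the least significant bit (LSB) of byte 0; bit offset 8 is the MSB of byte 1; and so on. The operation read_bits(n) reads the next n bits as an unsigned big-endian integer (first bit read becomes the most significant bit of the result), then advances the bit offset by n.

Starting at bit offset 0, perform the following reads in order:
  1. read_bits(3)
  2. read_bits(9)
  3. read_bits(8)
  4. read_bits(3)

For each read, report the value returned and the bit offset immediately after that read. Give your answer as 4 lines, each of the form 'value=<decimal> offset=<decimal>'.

Read 1: bits[0:3] width=3 -> value=5 (bin 101); offset now 3 = byte 0 bit 3; 29 bits remain
Read 2: bits[3:12] width=9 -> value=496 (bin 111110000); offset now 12 = byte 1 bit 4; 20 bits remain
Read 3: bits[12:20] width=8 -> value=62 (bin 00111110); offset now 20 = byte 2 bit 4; 12 bits remain
Read 4: bits[20:23] width=3 -> value=2 (bin 010); offset now 23 = byte 2 bit 7; 9 bits remain

Answer: value=5 offset=3
value=496 offset=12
value=62 offset=20
value=2 offset=23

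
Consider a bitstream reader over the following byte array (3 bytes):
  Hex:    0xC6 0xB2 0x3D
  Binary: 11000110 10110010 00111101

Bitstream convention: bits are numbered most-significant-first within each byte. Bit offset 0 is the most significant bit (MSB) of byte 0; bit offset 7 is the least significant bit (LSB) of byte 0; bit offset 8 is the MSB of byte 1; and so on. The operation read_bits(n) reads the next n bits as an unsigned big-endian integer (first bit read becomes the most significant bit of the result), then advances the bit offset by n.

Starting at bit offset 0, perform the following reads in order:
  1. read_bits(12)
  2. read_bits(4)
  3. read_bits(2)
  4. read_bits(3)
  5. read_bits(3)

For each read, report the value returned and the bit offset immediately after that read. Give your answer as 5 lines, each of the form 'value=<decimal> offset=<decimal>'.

Answer: value=3179 offset=12
value=2 offset=16
value=0 offset=18
value=7 offset=21
value=5 offset=24

Derivation:
Read 1: bits[0:12] width=12 -> value=3179 (bin 110001101011); offset now 12 = byte 1 bit 4; 12 bits remain
Read 2: bits[12:16] width=4 -> value=2 (bin 0010); offset now 16 = byte 2 bit 0; 8 bits remain
Read 3: bits[16:18] width=2 -> value=0 (bin 00); offset now 18 = byte 2 bit 2; 6 bits remain
Read 4: bits[18:21] width=3 -> value=7 (bin 111); offset now 21 = byte 2 bit 5; 3 bits remain
Read 5: bits[21:24] width=3 -> value=5 (bin 101); offset now 24 = byte 3 bit 0; 0 bits remain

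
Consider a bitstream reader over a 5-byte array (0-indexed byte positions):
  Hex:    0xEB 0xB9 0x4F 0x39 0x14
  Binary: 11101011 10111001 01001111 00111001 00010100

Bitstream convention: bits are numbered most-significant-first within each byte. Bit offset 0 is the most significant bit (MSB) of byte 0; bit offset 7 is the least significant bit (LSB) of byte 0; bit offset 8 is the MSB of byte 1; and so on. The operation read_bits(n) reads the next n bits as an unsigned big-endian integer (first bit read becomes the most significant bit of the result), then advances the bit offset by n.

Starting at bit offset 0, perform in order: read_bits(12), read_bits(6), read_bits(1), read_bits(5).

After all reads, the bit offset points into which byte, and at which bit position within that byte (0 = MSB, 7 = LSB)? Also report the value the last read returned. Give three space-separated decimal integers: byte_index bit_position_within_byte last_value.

Answer: 3 0 15

Derivation:
Read 1: bits[0:12] width=12 -> value=3771 (bin 111010111011); offset now 12 = byte 1 bit 4; 28 bits remain
Read 2: bits[12:18] width=6 -> value=37 (bin 100101); offset now 18 = byte 2 bit 2; 22 bits remain
Read 3: bits[18:19] width=1 -> value=0 (bin 0); offset now 19 = byte 2 bit 3; 21 bits remain
Read 4: bits[19:24] width=5 -> value=15 (bin 01111); offset now 24 = byte 3 bit 0; 16 bits remain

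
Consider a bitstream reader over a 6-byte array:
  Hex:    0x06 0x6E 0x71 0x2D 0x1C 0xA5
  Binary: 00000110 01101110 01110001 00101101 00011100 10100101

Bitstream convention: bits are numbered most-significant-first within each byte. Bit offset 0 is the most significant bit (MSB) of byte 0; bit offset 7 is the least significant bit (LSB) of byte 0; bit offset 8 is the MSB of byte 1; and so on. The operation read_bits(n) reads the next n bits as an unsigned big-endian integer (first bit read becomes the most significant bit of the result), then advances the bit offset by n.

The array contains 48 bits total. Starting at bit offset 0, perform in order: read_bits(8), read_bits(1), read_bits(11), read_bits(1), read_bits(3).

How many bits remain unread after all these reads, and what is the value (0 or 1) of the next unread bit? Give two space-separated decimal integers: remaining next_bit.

Read 1: bits[0:8] width=8 -> value=6 (bin 00000110); offset now 8 = byte 1 bit 0; 40 bits remain
Read 2: bits[8:9] width=1 -> value=0 (bin 0); offset now 9 = byte 1 bit 1; 39 bits remain
Read 3: bits[9:20] width=11 -> value=1767 (bin 11011100111); offset now 20 = byte 2 bit 4; 28 bits remain
Read 4: bits[20:21] width=1 -> value=0 (bin 0); offset now 21 = byte 2 bit 5; 27 bits remain
Read 5: bits[21:24] width=3 -> value=1 (bin 001); offset now 24 = byte 3 bit 0; 24 bits remain

Answer: 24 0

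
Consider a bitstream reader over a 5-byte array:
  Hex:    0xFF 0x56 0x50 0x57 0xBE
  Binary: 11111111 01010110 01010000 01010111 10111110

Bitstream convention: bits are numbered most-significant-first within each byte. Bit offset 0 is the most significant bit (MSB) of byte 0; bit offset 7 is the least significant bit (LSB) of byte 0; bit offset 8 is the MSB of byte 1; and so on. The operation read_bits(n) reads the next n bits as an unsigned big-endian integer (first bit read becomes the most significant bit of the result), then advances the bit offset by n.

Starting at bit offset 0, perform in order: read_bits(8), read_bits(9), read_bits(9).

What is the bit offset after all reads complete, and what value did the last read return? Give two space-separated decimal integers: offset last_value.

Read 1: bits[0:8] width=8 -> value=255 (bin 11111111); offset now 8 = byte 1 bit 0; 32 bits remain
Read 2: bits[8:17] width=9 -> value=172 (bin 010101100); offset now 17 = byte 2 bit 1; 23 bits remain
Read 3: bits[17:26] width=9 -> value=321 (bin 101000001); offset now 26 = byte 3 bit 2; 14 bits remain

Answer: 26 321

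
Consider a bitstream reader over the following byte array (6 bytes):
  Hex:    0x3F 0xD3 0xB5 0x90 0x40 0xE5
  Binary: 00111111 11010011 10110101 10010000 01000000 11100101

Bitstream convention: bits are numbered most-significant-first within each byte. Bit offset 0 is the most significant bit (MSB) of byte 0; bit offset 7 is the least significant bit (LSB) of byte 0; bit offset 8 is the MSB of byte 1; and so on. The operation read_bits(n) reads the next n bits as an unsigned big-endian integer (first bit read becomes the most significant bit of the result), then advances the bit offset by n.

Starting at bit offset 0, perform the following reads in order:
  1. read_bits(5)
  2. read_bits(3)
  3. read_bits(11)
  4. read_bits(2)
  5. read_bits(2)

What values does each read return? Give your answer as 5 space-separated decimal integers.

Read 1: bits[0:5] width=5 -> value=7 (bin 00111); offset now 5 = byte 0 bit 5; 43 bits remain
Read 2: bits[5:8] width=3 -> value=7 (bin 111); offset now 8 = byte 1 bit 0; 40 bits remain
Read 3: bits[8:19] width=11 -> value=1693 (bin 11010011101); offset now 19 = byte 2 bit 3; 29 bits remain
Read 4: bits[19:21] width=2 -> value=2 (bin 10); offset now 21 = byte 2 bit 5; 27 bits remain
Read 5: bits[21:23] width=2 -> value=2 (bin 10); offset now 23 = byte 2 bit 7; 25 bits remain

Answer: 7 7 1693 2 2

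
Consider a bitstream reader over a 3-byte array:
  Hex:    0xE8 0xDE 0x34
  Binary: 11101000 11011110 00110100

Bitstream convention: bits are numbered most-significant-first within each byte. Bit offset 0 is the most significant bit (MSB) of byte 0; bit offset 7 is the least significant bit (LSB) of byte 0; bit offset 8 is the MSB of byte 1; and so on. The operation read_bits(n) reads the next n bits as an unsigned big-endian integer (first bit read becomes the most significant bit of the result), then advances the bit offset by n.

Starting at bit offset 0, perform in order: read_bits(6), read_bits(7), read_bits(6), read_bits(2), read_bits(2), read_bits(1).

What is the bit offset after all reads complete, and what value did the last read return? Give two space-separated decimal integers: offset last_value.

Answer: 24 0

Derivation:
Read 1: bits[0:6] width=6 -> value=58 (bin 111010); offset now 6 = byte 0 bit 6; 18 bits remain
Read 2: bits[6:13] width=7 -> value=27 (bin 0011011); offset now 13 = byte 1 bit 5; 11 bits remain
Read 3: bits[13:19] width=6 -> value=49 (bin 110001); offset now 19 = byte 2 bit 3; 5 bits remain
Read 4: bits[19:21] width=2 -> value=2 (bin 10); offset now 21 = byte 2 bit 5; 3 bits remain
Read 5: bits[21:23] width=2 -> value=2 (bin 10); offset now 23 = byte 2 bit 7; 1 bits remain
Read 6: bits[23:24] width=1 -> value=0 (bin 0); offset now 24 = byte 3 bit 0; 0 bits remain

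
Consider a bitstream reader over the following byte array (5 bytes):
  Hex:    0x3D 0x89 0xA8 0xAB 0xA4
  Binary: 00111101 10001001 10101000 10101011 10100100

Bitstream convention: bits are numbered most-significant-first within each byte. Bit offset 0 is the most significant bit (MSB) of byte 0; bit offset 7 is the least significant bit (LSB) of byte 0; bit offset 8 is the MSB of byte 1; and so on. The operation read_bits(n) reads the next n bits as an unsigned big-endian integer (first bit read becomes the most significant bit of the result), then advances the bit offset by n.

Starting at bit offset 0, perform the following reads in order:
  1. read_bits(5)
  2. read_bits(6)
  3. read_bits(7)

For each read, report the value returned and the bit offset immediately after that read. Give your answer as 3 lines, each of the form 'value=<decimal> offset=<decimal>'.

Read 1: bits[0:5] width=5 -> value=7 (bin 00111); offset now 5 = byte 0 bit 5; 35 bits remain
Read 2: bits[5:11] width=6 -> value=44 (bin 101100); offset now 11 = byte 1 bit 3; 29 bits remain
Read 3: bits[11:18] width=7 -> value=38 (bin 0100110); offset now 18 = byte 2 bit 2; 22 bits remain

Answer: value=7 offset=5
value=44 offset=11
value=38 offset=18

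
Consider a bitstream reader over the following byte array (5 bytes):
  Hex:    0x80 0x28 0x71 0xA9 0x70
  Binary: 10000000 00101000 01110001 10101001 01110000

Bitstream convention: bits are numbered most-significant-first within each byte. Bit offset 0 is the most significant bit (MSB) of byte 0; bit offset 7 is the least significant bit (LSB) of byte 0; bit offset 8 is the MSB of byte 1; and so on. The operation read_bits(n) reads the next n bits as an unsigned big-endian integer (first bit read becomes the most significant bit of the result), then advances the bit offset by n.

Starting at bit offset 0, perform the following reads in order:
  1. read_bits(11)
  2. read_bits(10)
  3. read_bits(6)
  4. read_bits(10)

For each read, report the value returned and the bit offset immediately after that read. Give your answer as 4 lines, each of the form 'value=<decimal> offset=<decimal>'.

Read 1: bits[0:11] width=11 -> value=1025 (bin 10000000001); offset now 11 = byte 1 bit 3; 29 bits remain
Read 2: bits[11:21] width=10 -> value=270 (bin 0100001110); offset now 21 = byte 2 bit 5; 19 bits remain
Read 3: bits[21:27] width=6 -> value=13 (bin 001101); offset now 27 = byte 3 bit 3; 13 bits remain
Read 4: bits[27:37] width=10 -> value=302 (bin 0100101110); offset now 37 = byte 4 bit 5; 3 bits remain

Answer: value=1025 offset=11
value=270 offset=21
value=13 offset=27
value=302 offset=37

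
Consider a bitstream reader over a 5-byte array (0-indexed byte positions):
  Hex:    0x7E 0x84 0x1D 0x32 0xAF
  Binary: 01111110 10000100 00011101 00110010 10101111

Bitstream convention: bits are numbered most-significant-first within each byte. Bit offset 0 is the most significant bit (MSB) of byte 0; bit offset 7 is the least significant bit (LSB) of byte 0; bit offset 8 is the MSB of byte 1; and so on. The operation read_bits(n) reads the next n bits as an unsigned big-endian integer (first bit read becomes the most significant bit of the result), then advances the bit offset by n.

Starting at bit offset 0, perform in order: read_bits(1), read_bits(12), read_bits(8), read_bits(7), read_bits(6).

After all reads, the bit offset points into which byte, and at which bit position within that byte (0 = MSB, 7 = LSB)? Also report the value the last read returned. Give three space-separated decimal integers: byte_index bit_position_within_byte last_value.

Read 1: bits[0:1] width=1 -> value=0 (bin 0); offset now 1 = byte 0 bit 1; 39 bits remain
Read 2: bits[1:13] width=12 -> value=4048 (bin 111111010000); offset now 13 = byte 1 bit 5; 27 bits remain
Read 3: bits[13:21] width=8 -> value=131 (bin 10000011); offset now 21 = byte 2 bit 5; 19 bits remain
Read 4: bits[21:28] width=7 -> value=83 (bin 1010011); offset now 28 = byte 3 bit 4; 12 bits remain
Read 5: bits[28:34] width=6 -> value=10 (bin 001010); offset now 34 = byte 4 bit 2; 6 bits remain

Answer: 4 2 10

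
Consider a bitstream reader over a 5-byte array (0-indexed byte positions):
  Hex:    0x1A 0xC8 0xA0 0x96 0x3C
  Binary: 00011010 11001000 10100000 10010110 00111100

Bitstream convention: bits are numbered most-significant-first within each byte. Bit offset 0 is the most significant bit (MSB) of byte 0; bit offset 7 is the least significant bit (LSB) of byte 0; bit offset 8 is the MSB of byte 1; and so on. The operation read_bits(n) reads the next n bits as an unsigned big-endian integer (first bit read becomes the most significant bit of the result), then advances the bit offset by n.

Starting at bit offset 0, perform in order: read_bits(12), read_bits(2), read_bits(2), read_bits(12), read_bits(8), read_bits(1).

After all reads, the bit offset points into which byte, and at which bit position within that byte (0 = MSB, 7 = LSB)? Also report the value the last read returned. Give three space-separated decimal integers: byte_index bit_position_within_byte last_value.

Read 1: bits[0:12] width=12 -> value=428 (bin 000110101100); offset now 12 = byte 1 bit 4; 28 bits remain
Read 2: bits[12:14] width=2 -> value=2 (bin 10); offset now 14 = byte 1 bit 6; 26 bits remain
Read 3: bits[14:16] width=2 -> value=0 (bin 00); offset now 16 = byte 2 bit 0; 24 bits remain
Read 4: bits[16:28] width=12 -> value=2569 (bin 101000001001); offset now 28 = byte 3 bit 4; 12 bits remain
Read 5: bits[28:36] width=8 -> value=99 (bin 01100011); offset now 36 = byte 4 bit 4; 4 bits remain
Read 6: bits[36:37] width=1 -> value=1 (bin 1); offset now 37 = byte 4 bit 5; 3 bits remain

Answer: 4 5 1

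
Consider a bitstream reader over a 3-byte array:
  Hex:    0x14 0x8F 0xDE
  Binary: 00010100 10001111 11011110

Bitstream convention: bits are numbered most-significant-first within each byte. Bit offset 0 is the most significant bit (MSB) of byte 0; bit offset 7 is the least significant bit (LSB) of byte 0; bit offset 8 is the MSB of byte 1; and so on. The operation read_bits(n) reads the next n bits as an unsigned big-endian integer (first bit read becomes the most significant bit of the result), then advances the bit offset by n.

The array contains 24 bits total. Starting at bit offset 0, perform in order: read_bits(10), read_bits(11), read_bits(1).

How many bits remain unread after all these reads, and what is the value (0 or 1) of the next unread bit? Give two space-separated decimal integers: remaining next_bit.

Answer: 2 1

Derivation:
Read 1: bits[0:10] width=10 -> value=82 (bin 0001010010); offset now 10 = byte 1 bit 2; 14 bits remain
Read 2: bits[10:21] width=11 -> value=507 (bin 00111111011); offset now 21 = byte 2 bit 5; 3 bits remain
Read 3: bits[21:22] width=1 -> value=1 (bin 1); offset now 22 = byte 2 bit 6; 2 bits remain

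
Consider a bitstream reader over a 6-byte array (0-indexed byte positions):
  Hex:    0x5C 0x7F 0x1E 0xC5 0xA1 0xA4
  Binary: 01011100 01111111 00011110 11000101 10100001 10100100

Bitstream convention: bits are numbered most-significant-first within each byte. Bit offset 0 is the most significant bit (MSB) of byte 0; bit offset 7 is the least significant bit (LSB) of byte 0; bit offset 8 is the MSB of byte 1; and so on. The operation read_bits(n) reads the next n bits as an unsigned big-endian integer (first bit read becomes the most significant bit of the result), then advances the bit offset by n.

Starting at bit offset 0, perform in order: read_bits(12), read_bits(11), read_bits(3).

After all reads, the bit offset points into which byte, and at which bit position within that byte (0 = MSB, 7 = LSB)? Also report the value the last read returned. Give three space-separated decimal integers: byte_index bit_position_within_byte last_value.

Answer: 3 2 3

Derivation:
Read 1: bits[0:12] width=12 -> value=1479 (bin 010111000111); offset now 12 = byte 1 bit 4; 36 bits remain
Read 2: bits[12:23] width=11 -> value=1935 (bin 11110001111); offset now 23 = byte 2 bit 7; 25 bits remain
Read 3: bits[23:26] width=3 -> value=3 (bin 011); offset now 26 = byte 3 bit 2; 22 bits remain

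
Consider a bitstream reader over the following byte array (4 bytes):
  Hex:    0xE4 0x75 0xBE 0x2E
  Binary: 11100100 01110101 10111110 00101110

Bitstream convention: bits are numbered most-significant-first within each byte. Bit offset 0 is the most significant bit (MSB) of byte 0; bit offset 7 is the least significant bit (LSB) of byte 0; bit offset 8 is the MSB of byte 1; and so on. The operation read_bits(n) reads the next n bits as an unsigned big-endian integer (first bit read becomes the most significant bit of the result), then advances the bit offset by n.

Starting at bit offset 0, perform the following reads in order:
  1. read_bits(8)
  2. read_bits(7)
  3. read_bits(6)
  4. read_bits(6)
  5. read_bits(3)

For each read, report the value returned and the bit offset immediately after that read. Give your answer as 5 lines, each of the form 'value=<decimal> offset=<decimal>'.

Answer: value=228 offset=8
value=58 offset=15
value=55 offset=21
value=49 offset=27
value=3 offset=30

Derivation:
Read 1: bits[0:8] width=8 -> value=228 (bin 11100100); offset now 8 = byte 1 bit 0; 24 bits remain
Read 2: bits[8:15] width=7 -> value=58 (bin 0111010); offset now 15 = byte 1 bit 7; 17 bits remain
Read 3: bits[15:21] width=6 -> value=55 (bin 110111); offset now 21 = byte 2 bit 5; 11 bits remain
Read 4: bits[21:27] width=6 -> value=49 (bin 110001); offset now 27 = byte 3 bit 3; 5 bits remain
Read 5: bits[27:30] width=3 -> value=3 (bin 011); offset now 30 = byte 3 bit 6; 2 bits remain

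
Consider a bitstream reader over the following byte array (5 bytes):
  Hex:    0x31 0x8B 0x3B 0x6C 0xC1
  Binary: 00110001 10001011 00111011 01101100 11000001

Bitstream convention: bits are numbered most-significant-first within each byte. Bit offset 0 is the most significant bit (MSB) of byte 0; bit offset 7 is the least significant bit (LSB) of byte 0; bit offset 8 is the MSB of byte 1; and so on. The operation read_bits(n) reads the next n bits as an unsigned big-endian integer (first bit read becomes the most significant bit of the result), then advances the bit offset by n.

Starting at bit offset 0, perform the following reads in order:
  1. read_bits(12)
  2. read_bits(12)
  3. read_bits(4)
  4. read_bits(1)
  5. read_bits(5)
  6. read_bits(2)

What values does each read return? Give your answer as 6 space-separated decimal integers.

Read 1: bits[0:12] width=12 -> value=792 (bin 001100011000); offset now 12 = byte 1 bit 4; 28 bits remain
Read 2: bits[12:24] width=12 -> value=2875 (bin 101100111011); offset now 24 = byte 3 bit 0; 16 bits remain
Read 3: bits[24:28] width=4 -> value=6 (bin 0110); offset now 28 = byte 3 bit 4; 12 bits remain
Read 4: bits[28:29] width=1 -> value=1 (bin 1); offset now 29 = byte 3 bit 5; 11 bits remain
Read 5: bits[29:34] width=5 -> value=19 (bin 10011); offset now 34 = byte 4 bit 2; 6 bits remain
Read 6: bits[34:36] width=2 -> value=0 (bin 00); offset now 36 = byte 4 bit 4; 4 bits remain

Answer: 792 2875 6 1 19 0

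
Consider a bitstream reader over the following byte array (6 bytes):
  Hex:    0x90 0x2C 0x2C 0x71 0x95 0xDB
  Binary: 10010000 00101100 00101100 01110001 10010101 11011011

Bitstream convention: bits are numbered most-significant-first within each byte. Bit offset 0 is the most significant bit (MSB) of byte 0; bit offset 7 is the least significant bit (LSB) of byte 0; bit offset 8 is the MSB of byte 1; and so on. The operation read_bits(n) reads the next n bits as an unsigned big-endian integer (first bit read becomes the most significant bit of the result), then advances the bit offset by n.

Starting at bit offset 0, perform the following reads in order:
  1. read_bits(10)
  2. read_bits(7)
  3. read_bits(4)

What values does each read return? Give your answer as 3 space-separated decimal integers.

Read 1: bits[0:10] width=10 -> value=576 (bin 1001000000); offset now 10 = byte 1 bit 2; 38 bits remain
Read 2: bits[10:17] width=7 -> value=88 (bin 1011000); offset now 17 = byte 2 bit 1; 31 bits remain
Read 3: bits[17:21] width=4 -> value=5 (bin 0101); offset now 21 = byte 2 bit 5; 27 bits remain

Answer: 576 88 5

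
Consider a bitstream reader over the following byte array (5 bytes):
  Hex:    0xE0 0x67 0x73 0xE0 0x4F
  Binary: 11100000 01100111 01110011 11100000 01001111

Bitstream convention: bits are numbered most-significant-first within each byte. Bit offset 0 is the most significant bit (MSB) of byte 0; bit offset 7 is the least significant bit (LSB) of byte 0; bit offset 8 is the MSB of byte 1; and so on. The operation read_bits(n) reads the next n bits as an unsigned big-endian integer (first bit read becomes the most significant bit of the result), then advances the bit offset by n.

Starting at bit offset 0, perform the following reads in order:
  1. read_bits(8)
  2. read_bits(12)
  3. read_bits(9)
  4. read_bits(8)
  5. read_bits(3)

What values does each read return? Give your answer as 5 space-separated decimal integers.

Read 1: bits[0:8] width=8 -> value=224 (bin 11100000); offset now 8 = byte 1 bit 0; 32 bits remain
Read 2: bits[8:20] width=12 -> value=1655 (bin 011001110111); offset now 20 = byte 2 bit 4; 20 bits remain
Read 3: bits[20:29] width=9 -> value=124 (bin 001111100); offset now 29 = byte 3 bit 5; 11 bits remain
Read 4: bits[29:37] width=8 -> value=9 (bin 00001001); offset now 37 = byte 4 bit 5; 3 bits remain
Read 5: bits[37:40] width=3 -> value=7 (bin 111); offset now 40 = byte 5 bit 0; 0 bits remain

Answer: 224 1655 124 9 7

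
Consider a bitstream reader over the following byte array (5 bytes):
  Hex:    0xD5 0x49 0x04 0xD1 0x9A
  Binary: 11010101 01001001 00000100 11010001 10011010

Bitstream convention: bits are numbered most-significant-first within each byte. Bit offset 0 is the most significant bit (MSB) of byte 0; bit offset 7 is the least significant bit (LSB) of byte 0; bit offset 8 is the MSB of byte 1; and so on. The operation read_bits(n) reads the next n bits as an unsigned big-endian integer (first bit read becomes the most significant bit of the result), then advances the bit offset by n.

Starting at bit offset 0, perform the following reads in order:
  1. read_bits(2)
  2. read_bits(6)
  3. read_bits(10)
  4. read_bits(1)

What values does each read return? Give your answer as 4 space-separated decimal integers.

Answer: 3 21 292 0

Derivation:
Read 1: bits[0:2] width=2 -> value=3 (bin 11); offset now 2 = byte 0 bit 2; 38 bits remain
Read 2: bits[2:8] width=6 -> value=21 (bin 010101); offset now 8 = byte 1 bit 0; 32 bits remain
Read 3: bits[8:18] width=10 -> value=292 (bin 0100100100); offset now 18 = byte 2 bit 2; 22 bits remain
Read 4: bits[18:19] width=1 -> value=0 (bin 0); offset now 19 = byte 2 bit 3; 21 bits remain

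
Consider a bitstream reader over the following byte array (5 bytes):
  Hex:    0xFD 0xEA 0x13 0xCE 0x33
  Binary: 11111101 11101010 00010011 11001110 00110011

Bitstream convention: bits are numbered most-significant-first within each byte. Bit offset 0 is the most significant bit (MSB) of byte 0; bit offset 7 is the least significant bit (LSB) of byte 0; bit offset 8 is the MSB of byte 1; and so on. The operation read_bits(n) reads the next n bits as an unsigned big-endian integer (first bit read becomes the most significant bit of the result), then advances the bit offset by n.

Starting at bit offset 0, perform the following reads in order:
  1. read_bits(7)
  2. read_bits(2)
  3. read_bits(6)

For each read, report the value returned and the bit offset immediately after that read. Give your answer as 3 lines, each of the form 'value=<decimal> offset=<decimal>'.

Read 1: bits[0:7] width=7 -> value=126 (bin 1111110); offset now 7 = byte 0 bit 7; 33 bits remain
Read 2: bits[7:9] width=2 -> value=3 (bin 11); offset now 9 = byte 1 bit 1; 31 bits remain
Read 3: bits[9:15] width=6 -> value=53 (bin 110101); offset now 15 = byte 1 bit 7; 25 bits remain

Answer: value=126 offset=7
value=3 offset=9
value=53 offset=15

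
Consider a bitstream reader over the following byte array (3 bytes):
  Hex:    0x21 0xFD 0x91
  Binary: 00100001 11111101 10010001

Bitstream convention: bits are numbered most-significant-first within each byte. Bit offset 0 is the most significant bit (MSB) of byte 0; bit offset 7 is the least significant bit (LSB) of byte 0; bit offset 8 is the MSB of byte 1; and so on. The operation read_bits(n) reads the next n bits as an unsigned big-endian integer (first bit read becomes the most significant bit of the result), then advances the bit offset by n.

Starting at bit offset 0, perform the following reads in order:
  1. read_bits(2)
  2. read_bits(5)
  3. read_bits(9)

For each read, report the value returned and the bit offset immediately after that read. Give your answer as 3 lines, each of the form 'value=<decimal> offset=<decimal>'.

Answer: value=0 offset=2
value=16 offset=7
value=509 offset=16

Derivation:
Read 1: bits[0:2] width=2 -> value=0 (bin 00); offset now 2 = byte 0 bit 2; 22 bits remain
Read 2: bits[2:7] width=5 -> value=16 (bin 10000); offset now 7 = byte 0 bit 7; 17 bits remain
Read 3: bits[7:16] width=9 -> value=509 (bin 111111101); offset now 16 = byte 2 bit 0; 8 bits remain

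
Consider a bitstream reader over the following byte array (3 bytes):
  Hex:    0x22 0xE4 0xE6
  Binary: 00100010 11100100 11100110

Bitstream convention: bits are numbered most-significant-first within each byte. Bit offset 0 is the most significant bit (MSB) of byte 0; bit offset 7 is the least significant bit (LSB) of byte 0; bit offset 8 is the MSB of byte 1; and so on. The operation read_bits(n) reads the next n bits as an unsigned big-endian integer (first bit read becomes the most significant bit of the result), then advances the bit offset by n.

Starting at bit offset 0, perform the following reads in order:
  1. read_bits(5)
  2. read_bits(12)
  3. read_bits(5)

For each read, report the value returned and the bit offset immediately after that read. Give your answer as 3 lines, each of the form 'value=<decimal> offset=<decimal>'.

Answer: value=4 offset=5
value=1481 offset=17
value=25 offset=22

Derivation:
Read 1: bits[0:5] width=5 -> value=4 (bin 00100); offset now 5 = byte 0 bit 5; 19 bits remain
Read 2: bits[5:17] width=12 -> value=1481 (bin 010111001001); offset now 17 = byte 2 bit 1; 7 bits remain
Read 3: bits[17:22] width=5 -> value=25 (bin 11001); offset now 22 = byte 2 bit 6; 2 bits remain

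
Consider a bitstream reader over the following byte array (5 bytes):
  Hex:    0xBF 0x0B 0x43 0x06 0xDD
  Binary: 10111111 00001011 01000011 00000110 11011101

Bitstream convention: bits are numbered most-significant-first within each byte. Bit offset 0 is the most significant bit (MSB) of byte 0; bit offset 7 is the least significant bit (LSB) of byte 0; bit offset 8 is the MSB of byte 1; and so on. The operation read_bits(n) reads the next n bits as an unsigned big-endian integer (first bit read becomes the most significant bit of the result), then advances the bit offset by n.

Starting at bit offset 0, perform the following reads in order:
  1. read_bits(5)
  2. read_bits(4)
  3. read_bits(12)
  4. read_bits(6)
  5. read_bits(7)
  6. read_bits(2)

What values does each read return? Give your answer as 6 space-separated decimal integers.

Answer: 23 14 360 24 27 1

Derivation:
Read 1: bits[0:5] width=5 -> value=23 (bin 10111); offset now 5 = byte 0 bit 5; 35 bits remain
Read 2: bits[5:9] width=4 -> value=14 (bin 1110); offset now 9 = byte 1 bit 1; 31 bits remain
Read 3: bits[9:21] width=12 -> value=360 (bin 000101101000); offset now 21 = byte 2 bit 5; 19 bits remain
Read 4: bits[21:27] width=6 -> value=24 (bin 011000); offset now 27 = byte 3 bit 3; 13 bits remain
Read 5: bits[27:34] width=7 -> value=27 (bin 0011011); offset now 34 = byte 4 bit 2; 6 bits remain
Read 6: bits[34:36] width=2 -> value=1 (bin 01); offset now 36 = byte 4 bit 4; 4 bits remain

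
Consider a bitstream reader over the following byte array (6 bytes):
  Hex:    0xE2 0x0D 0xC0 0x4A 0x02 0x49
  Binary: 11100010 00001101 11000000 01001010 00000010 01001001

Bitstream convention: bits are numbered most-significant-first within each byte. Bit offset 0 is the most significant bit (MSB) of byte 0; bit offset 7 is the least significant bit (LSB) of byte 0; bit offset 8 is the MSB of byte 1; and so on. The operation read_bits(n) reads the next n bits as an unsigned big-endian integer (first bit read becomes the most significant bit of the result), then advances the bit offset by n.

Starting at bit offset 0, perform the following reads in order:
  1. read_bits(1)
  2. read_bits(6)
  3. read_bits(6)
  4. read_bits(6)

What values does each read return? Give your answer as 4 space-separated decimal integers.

Read 1: bits[0:1] width=1 -> value=1 (bin 1); offset now 1 = byte 0 bit 1; 47 bits remain
Read 2: bits[1:7] width=6 -> value=49 (bin 110001); offset now 7 = byte 0 bit 7; 41 bits remain
Read 3: bits[7:13] width=6 -> value=1 (bin 000001); offset now 13 = byte 1 bit 5; 35 bits remain
Read 4: bits[13:19] width=6 -> value=46 (bin 101110); offset now 19 = byte 2 bit 3; 29 bits remain

Answer: 1 49 1 46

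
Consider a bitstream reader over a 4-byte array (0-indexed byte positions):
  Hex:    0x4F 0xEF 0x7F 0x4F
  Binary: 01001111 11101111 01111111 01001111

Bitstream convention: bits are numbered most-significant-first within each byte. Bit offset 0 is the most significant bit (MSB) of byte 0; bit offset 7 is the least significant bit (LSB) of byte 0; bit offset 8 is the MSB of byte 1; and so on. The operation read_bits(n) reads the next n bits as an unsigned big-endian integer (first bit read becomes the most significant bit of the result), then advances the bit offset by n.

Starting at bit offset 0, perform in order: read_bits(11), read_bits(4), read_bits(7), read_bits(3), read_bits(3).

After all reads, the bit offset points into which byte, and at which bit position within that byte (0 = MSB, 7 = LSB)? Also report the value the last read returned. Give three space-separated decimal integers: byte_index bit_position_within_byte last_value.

Answer: 3 4 4

Derivation:
Read 1: bits[0:11] width=11 -> value=639 (bin 01001111111); offset now 11 = byte 1 bit 3; 21 bits remain
Read 2: bits[11:15] width=4 -> value=7 (bin 0111); offset now 15 = byte 1 bit 7; 17 bits remain
Read 3: bits[15:22] width=7 -> value=95 (bin 1011111); offset now 22 = byte 2 bit 6; 10 bits remain
Read 4: bits[22:25] width=3 -> value=6 (bin 110); offset now 25 = byte 3 bit 1; 7 bits remain
Read 5: bits[25:28] width=3 -> value=4 (bin 100); offset now 28 = byte 3 bit 4; 4 bits remain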